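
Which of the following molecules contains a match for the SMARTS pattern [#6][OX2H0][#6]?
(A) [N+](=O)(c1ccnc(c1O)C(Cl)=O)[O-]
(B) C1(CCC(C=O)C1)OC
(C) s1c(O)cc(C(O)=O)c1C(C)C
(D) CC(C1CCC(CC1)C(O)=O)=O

B

[#6][OX2H0][#6] describes an aliphatic oxygen bridging two carbons with no H on the oxygen (an ether).
(A) has a hydroxyl group (-OH) but the oxygen has H1, not H0 bridging two carbons.
(B) contains a methoxy ether (-OCH3), which satisfies every atom and bond constraint.
(C) has a hydroxyl group (-OH) but the oxygen has H1, not H0 bridging two carbons.
(D) has a carboxylic acid group (-C(=O)OH) but the -OH oxygen has H1; the =O is OX1, not OX2.
So the answer is (B).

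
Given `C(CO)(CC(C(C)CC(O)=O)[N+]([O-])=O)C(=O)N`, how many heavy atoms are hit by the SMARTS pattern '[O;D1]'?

6

The query [O;D1] means: aliphatic oxygen bonded to exactly one heavy atom.
Check the 17 heavy atoms by environment: 3× C (D2) → no; 5× C (D3) → no; 5× O (D1) → match; 1× C (D1) → no; 1× N (charge +1, D3) → no; 1× O (charge -1, D1) → match; 1× N (D1) → no.
Summing the matching environments: 5 + 1 = 6 matching atoms.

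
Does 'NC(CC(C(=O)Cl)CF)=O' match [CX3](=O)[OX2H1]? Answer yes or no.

No

The pattern [CX3](=O)[OX2H1] describes an sp2 carbon double-bonded to O and single-bonded to an -OH oxygen — a carboxylic acid.
The closest candidate here is a primary amide (-C(=O)NH2), but the carbonyl is bonded to N, not to an -OH oxygen. No other fragment satisfies the full query, so there is no match.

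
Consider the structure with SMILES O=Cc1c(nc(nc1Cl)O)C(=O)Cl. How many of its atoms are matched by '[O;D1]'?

3

Check the 13 heavy atoms by environment: 2× n (aromatic, D2) → no; 4× c (aromatic, D3) → no; 2× Cl (D1) → no; 1× C (D3) → no; 3× O (D1) → match; 1× C (D2) → no.
That gives 3 matching atoms.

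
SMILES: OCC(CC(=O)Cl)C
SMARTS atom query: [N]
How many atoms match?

0

The query [N] means: uppercase N matches aliphatic (non-aromatic) nitrogen only.
Check the 8 heavy atoms by environment: 5× C → no; 2× O → no; 1× Cl → no.
No environment satisfies the query, so 0 matching atoms.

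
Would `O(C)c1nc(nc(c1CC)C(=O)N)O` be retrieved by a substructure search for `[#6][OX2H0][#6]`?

Yes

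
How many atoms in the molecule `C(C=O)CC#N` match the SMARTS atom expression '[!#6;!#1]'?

2

The query [!#6;!#1] means: not carbon and not hydrogen — any heteroatom.
Check the 6 heavy atoms by environment: 4× C → no; 1× O → match; 1× N → match.
Summing the matching environments: 1 + 1 = 2 matching atoms.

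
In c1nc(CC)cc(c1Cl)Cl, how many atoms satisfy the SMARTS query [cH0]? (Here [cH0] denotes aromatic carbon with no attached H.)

3

Check the 10 heavy atoms by environment: 1× n (aromatic, H0) → no; 2× c (aromatic, H1) → no; 3× c (aromatic, H0) → match; 1× C (H2) → no; 1× C (H3) → no; 2× Cl (H0) → no.
That gives 3 matching atoms.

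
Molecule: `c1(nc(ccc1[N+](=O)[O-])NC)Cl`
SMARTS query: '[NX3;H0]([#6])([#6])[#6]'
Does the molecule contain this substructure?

No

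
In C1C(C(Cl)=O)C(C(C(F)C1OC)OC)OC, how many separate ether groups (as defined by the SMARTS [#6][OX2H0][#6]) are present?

3

[#6][OX2H0][#6] is the SMARTS for an ether: an aliphatic oxygen bridging two carbons with no H on the oxygen.
The molecule carries 3 separate instances of a methoxy ether (-OCH3) meeting every constraint; each maps to a distinct set of atoms, giving 3 matches.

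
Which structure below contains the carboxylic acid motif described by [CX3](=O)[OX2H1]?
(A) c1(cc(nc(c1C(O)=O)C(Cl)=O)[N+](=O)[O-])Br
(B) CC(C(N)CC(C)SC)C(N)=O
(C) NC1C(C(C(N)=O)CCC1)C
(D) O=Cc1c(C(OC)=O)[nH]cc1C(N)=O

[CX3](=O)[OX2H1] describes an sp2 carbon double-bonded to O and single-bonded to an -OH oxygen (a carboxylic acid).
(A) contains a carboxylic acid group (-C(=O)OH), which satisfies every atom and bond constraint.
(B) has a primary amide (-C(=O)NH2) but the carbonyl is bonded to N, not to an -OH oxygen.
(C) has a primary amide (-C(=O)NH2) but the carbonyl is bonded to N, not to an -OH oxygen.
(D) has a primary amide (-C(=O)NH2) but the carbonyl is bonded to N, not to an -OH oxygen.
So the answer is (A).

A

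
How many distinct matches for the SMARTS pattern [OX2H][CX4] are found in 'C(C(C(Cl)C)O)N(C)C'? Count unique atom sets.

[OX2H][CX4] is the SMARTS for an aliphatic alcohol: a hydroxyl oxygen bound to an sp3 (X4) carbon.
Exactly one fragment in the molecule meets all constraints, giving 1 match.

1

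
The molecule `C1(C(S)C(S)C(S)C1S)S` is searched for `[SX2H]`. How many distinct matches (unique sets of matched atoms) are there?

5

[SX2H] is the SMARTS for a thiol: an aliphatic sulfur with two connections, one being H.
The molecule carries 5 separate instances of a thiol (-SH) meeting every constraint; each maps to a distinct set of atoms, giving 5 matches.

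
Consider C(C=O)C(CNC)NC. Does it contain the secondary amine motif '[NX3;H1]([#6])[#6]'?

Yes

The pattern [NX3;H1]([#6])[#6] describes a trivalent nitrogen with one H, bonded to two carbons — a secondary amine.
The molecule carries an N-methylamino group (-NHCH3), whose atoms satisfy every constraint of the query, so the pattern matches.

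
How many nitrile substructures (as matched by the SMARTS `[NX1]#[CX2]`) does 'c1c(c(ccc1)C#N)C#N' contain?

2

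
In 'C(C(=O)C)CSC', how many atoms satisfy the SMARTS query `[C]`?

5

Check the 7 heavy atoms by environment: 5× C → match; 1× S → no; 1× O → no.
That gives 5 matching atoms.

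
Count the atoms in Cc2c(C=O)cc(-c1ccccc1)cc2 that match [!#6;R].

The query [!#6;R] means: non-carbon atom that is part of a ring.
Check the 15 heavy atoms by environment: 12× c (aromatic, in 6-ring) → no; 2× C (acyclic) → no; 1× O (acyclic) → no.
No environment satisfies the query, so 0 matching atoms.

0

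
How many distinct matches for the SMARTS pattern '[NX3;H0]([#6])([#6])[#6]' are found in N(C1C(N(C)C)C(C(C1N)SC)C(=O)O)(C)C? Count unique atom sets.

[NX3;H0]([#6])([#6])[#6] is the SMARTS for a tertiary amine: a trivalent nitrogen with no H, bonded to three carbons.
The molecule carries 2 separate instances of a dimethylamino group (-N(CH3)2) meeting every constraint; each maps to a distinct set of atoms, giving 2 matches.

2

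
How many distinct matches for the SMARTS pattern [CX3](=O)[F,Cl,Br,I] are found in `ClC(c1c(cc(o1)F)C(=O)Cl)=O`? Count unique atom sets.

2

[CX3](=O)[F,Cl,Br,I] is the SMARTS for an acyl halide: a carbonyl carbon bonded to a halogen.
The molecule carries 2 separate instances of an acyl chloride (-C(=O)Cl) meeting every constraint; each maps to a distinct set of atoms, giving 2 matches.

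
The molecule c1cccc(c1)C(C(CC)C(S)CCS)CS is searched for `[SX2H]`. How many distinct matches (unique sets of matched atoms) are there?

3

[SX2H] is the SMARTS for a thiol: an aliphatic sulfur with two connections, one being H.
The molecule carries 3 separate instances of a thiol (-SH) meeting every constraint; each maps to a distinct set of atoms, giving 3 matches.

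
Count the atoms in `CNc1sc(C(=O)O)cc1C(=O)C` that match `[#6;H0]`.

5

Check the 13 heavy atoms by environment: 1× s (aromatic, H0) → no; 3× c (aromatic, H0) → match; 1× c (aromatic, H1) → no; 2× C (H0) → match; 2× O (H0) → no; 2× C (H3) → no; 1× N (H1) → no; 1× O (H1) → no.
Summing the matching environments: 3 + 2 = 5 matching atoms.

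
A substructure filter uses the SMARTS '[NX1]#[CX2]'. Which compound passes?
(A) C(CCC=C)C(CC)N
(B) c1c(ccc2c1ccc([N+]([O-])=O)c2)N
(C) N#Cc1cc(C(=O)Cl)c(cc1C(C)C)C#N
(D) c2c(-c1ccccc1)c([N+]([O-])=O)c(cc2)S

C

[NX1]#[CX2] describes a nitrogen triple-bonded to a two-connected carbon (a nitrile).
(A) has a primary amino group (-NH2) but the nitrogen is NX3 (three connections), not NX1 triple-bonded.
(B) has a nitro group (-[N+](=O)[O-]) but there is no C#N triple bond.
(C) contains a nitrile (-C#N), which satisfies every atom and bond constraint.
(D) has a nitro group (-[N+](=O)[O-]) but there is no C#N triple bond.
So the answer is (C).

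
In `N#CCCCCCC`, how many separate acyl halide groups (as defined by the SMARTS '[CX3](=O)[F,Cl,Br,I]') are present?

0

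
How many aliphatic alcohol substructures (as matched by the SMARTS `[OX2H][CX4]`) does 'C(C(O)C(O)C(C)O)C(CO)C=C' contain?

4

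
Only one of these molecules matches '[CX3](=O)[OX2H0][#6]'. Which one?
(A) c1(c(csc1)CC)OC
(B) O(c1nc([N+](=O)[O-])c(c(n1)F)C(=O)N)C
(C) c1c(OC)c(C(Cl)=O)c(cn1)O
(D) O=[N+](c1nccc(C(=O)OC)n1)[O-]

D

[CX3](=O)[OX2H0][#6] describes a carbonyl carbon bonded to an oxygen that is itself bonded to carbon (no H on that O) (an ester).
(A) has a methoxy ether (-OCH3) but the ether oxygen is not adjacent to a C=O carbon.
(B) has a methoxy ether (-OCH3) but the ether oxygen is not adjacent to a C=O carbon.
(C) has a methoxy ether (-OCH3) but the ether oxygen is not adjacent to a C=O carbon.
(D) contains a methyl-ester group (-C(=O)OCH3), which satisfies every atom and bond constraint.
So the answer is (D).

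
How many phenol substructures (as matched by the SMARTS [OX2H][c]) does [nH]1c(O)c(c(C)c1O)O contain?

3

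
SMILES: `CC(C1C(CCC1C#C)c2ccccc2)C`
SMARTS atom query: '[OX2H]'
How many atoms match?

0

Check the 16 heavy atoms by environment: 4× C (H1, X4) → no; 2× C (H2, X4) → no; 2× C (H3, X4) → no; 1× c (aromatic, H0, X3) → no; 5× c (aromatic, H1, X3) → no; 1× C (H0, X2) → no; 1× C (H1, X2) → no.
No environment satisfies the query, so 0 matching atoms.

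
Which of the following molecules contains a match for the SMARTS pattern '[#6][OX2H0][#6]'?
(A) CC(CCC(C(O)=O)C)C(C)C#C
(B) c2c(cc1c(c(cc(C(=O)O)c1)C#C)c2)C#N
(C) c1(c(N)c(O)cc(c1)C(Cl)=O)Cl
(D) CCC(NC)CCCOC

[#6][OX2H0][#6] describes an aliphatic oxygen bridging two carbons with no H on the oxygen (an ether).
(A) has a carboxylic acid group (-C(=O)OH) but the -OH oxygen has H1; the =O is OX1, not OX2.
(B) has a carboxylic acid group (-C(=O)OH) but the -OH oxygen has H1; the =O is OX1, not OX2.
(C) has a hydroxyl group (-OH) but the oxygen has H1, not H0 bridging two carbons.
(D) contains a methoxy ether (-OCH3), which satisfies every atom and bond constraint.
So the answer is (D).

D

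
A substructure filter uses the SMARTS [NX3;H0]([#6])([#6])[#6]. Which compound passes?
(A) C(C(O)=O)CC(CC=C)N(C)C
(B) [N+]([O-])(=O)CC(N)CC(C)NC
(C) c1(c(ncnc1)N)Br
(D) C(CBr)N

A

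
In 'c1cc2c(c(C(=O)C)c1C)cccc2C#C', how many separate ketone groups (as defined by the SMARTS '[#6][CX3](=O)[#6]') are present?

[#6][CX3](=O)[#6] is the SMARTS for a ketone: a carbonyl carbon (no H) flanked by two carbons.
Exactly one fragment in the molecule meets all constraints, giving 1 match.

1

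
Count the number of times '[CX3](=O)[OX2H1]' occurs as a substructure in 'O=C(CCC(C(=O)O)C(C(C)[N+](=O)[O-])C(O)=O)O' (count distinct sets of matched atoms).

[CX3](=O)[OX2H1] is the SMARTS for a carboxylic acid: an sp2 carbon double-bonded to O and single-bonded to an -OH oxygen.
The molecule carries 3 separate instances of a carboxylic acid group (-C(=O)OH) meeting every constraint; each maps to a distinct set of atoms, giving 3 matches.

3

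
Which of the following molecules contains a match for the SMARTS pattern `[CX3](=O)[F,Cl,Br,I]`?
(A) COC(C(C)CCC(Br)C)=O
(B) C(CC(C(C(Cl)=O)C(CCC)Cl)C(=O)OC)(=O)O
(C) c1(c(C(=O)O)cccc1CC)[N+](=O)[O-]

[CX3](=O)[F,Cl,Br,I] describes a carbonyl carbon bonded to a halogen (an acyl halide).
(A) has a methyl-ester group (-C(=O)OCH3) but the carbonyl is bonded to -O-C, not to a halogen.
(B) contains an acyl chloride (-C(=O)Cl), which satisfies every atom and bond constraint.
(C) has a carboxylic acid group (-C(=O)OH) but the carbonyl is bonded to -OH, not to a halogen.
So the answer is (B).

B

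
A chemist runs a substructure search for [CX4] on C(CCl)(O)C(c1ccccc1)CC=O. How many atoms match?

Check the 14 heavy atoms by environment: 4× C (X4) → match; 1× C (X3) → no; 1× O (X1) → no; 1× Cl (X1) → no; 1× O (X2) → no; 6× c (aromatic, X3) → no.
That gives 4 matching atoms.

4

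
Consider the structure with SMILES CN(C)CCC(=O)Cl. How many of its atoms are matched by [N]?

1

The query [N] means: uppercase N matches aliphatic (non-aromatic) nitrogen only.
Check the 8 heavy atoms by environment: 5× C → no; 1× O → no; 1× Cl → no; 1× N → match.
That gives 1 matching atom.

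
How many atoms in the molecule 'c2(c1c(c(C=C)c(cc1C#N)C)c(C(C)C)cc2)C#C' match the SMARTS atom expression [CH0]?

The query [CH0] means: aliphatic carbon with no attached hydrogen.
Check the 20 heavy atoms by environment: 7× c (aromatic, H0) → no; 3× c (aromatic, H1) → no; 3× C (H1) → no; 1× C (H2) → no; 3× C (H3) → no; 2× C (H0) → match; 1× N (H0) → no.
That gives 2 matching atoms.

2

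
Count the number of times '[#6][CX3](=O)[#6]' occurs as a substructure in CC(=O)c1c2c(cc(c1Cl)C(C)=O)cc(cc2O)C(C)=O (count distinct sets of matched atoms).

[#6][CX3](=O)[#6] is the SMARTS for a ketone: a carbonyl carbon (no H) flanked by two carbons.
The molecule carries 3 separate instances of an acetyl/ketone group (-C(=O)CH3) meeting every constraint; each maps to a distinct set of atoms, giving 3 matches.

3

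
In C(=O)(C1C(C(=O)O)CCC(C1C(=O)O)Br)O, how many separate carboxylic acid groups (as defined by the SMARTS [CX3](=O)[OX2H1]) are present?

[CX3](=O)[OX2H1] is the SMARTS for a carboxylic acid: an sp2 carbon double-bonded to O and single-bonded to an -OH oxygen.
The molecule carries 3 separate instances of a carboxylic acid group (-C(=O)OH) meeting every constraint; each maps to a distinct set of atoms, giving 3 matches.

3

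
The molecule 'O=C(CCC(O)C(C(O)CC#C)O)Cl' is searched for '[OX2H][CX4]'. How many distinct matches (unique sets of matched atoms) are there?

3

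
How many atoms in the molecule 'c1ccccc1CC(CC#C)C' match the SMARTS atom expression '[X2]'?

2

The query [X2] means: any atom with exactly two total connections (bonds + H).
Check the 12 heavy atoms by environment: 4× C (X4) → no; 2× C (X2) → match; 6× c (aromatic, X3) → no.
That gives 2 matching atoms.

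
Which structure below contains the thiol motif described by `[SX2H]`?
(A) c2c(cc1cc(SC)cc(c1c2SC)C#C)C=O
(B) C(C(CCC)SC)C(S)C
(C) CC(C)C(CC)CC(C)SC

B

[SX2H] describes an aliphatic sulfur with two connections, one being H (a thiol).
(A) has a methylthio ether (-SCH3) but the sulfur has H0 (bonded to two carbons), not H1.
(B) contains a thiol (-SH), which satisfies every atom and bond constraint.
(C) has a methylthio ether (-SCH3) but the sulfur has H0 (bonded to two carbons), not H1.
So the answer is (B).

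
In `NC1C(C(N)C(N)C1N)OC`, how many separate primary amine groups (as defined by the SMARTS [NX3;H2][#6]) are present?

[NX3;H2][#6] is the SMARTS for a primary amine: a trivalent nitrogen with two H attached to carbon.
The molecule carries 4 separate instances of a primary amino group (-NH2) meeting every constraint; each maps to a distinct set of atoms, giving 4 matches.

4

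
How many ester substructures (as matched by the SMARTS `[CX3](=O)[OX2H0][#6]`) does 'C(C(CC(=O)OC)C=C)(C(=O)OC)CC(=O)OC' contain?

3

[CX3](=O)[OX2H0][#6] is the SMARTS for an ester: a carbonyl carbon bonded to an oxygen that is itself bonded to carbon (no H on that O).
The molecule carries 3 separate instances of a methyl-ester group (-C(=O)OCH3) meeting every constraint; each maps to a distinct set of atoms, giving 3 matches.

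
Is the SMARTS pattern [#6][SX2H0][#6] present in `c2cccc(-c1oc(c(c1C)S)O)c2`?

No

The pattern [#6][SX2H0][#6] describes an aliphatic sulfur bridging two carbons with no H on the sulfur — a thioether.
The closest candidate here is a thiol (-SH), but the sulfur has H1, not H0 bridging two carbons. No other fragment satisfies the full query, so there is no match.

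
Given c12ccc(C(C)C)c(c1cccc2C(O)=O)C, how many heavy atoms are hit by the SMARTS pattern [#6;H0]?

The query [#6;H0] means: any carbon with no attached hydrogen.
Check the 17 heavy atoms by environment: 5× c (aromatic, H0) → match; 5× c (aromatic, H1) → no; 3× C (H3) → no; 1× C (H0) → match; 1× O (H0) → no; 1× O (H1) → no; 1× C (H1) → no.
Summing the matching environments: 5 + 1 = 6 matching atoms.

6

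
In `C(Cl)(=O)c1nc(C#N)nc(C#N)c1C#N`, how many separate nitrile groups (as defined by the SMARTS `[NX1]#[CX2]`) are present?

[NX1]#[CX2] is the SMARTS for a nitrile: a nitrogen triple-bonded to a two-connected carbon.
The molecule carries 3 separate instances of a nitrile (-C#N) meeting every constraint; each maps to a distinct set of atoms, giving 3 matches.

3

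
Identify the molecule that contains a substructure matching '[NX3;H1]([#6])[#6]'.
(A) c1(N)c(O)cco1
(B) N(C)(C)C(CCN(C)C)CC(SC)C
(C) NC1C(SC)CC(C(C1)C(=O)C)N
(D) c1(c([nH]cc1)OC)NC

D

[NX3;H1]([#6])[#6] describes a trivalent nitrogen with one H, bonded to two carbons (a secondary amine).
(A) has a primary amino group (-NH2) but the nitrogen has H2 and only one carbon neighbour.
(B) has a dimethylamino group (-N(CH3)2) but the nitrogen has H0, not H1.
(C) has a primary amino group (-NH2) but the nitrogen has H2 and only one carbon neighbour.
(D) contains an N-methylamino group (-NHCH3), which satisfies every atom and bond constraint.
So the answer is (D).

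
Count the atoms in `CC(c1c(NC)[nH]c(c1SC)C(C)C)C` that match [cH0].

4

The query [cH0] means: aromatic carbon with no attached hydrogen (substituted or ring-fusion).
Check the 15 heavy atoms by environment: 1× n (aromatic, H1) → no; 4× c (aromatic, H0) → match; 1× N (H1) → no; 6× C (H3) → no; 2× C (H1) → no; 1× S (H0) → no.
That gives 4 matching atoms.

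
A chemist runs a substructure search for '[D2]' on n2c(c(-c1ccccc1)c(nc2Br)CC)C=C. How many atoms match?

The query [D2] means: atom with exactly two heavy-atom neighbours.
Check the 17 heavy atoms by environment: 2× n (aromatic, D2) → match; 5× c (aromatic, D3) → no; 2× C (D2) → match; 2× C (D1) → no; 1× Br (D1) → no; 5× c (aromatic, D2) → match.
Summing the matching environments: 2 + 2 + 5 = 9 matching atoms.

9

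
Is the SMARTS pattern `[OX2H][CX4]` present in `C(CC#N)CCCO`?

Yes

The pattern [OX2H][CX4] describes a hydroxyl oxygen bound to an sp3 (X4) carbon — an aliphatic alcohol.
The molecule carries a hydroxyl group (-OH), whose atoms satisfy every constraint of the query, so the pattern matches.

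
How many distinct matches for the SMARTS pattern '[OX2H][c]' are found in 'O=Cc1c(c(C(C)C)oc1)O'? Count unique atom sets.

1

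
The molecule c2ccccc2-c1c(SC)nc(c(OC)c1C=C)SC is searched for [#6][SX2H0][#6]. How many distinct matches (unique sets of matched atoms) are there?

[#6][SX2H0][#6] is the SMARTS for a thioether: an aliphatic sulfur bridging two carbons with no H on the sulfur.
The molecule carries 2 separate instances of a methylthio ether (-SCH3) meeting every constraint; each maps to a distinct set of atoms, giving 2 matches.

2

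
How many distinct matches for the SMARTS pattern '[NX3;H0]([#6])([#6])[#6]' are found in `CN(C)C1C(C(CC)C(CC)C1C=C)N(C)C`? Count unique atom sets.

[NX3;H0]([#6])([#6])[#6] is the SMARTS for a tertiary amine: a trivalent nitrogen with no H, bonded to three carbons.
The molecule carries 2 separate instances of a dimethylamino group (-N(CH3)2) meeting every constraint; each maps to a distinct set of atoms, giving 2 matches.

2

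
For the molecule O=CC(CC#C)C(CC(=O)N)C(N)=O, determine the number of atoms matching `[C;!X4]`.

5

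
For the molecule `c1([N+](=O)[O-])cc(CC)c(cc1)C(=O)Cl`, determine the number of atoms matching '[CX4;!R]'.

The query [CX4;!R] means: aliphatic carbon with four total connections, not in a ring.
Check the 14 heavy atoms by environment: 6× c (aromatic, X3, in 6-ring) → no; 2× C (X4, acyclic) → match; 1× N (charge +1, X3, acyclic) → no; 1× O (charge -1, X1, acyclic) → no; 2× O (X1, acyclic) → no; 1× C (X3, acyclic) → no; 1× Cl (X1, acyclic) → no.
That gives 2 matching atoms.

2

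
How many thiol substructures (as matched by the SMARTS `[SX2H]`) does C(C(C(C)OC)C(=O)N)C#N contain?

[SX2H] is the SMARTS for a thiol: an aliphatic sulfur with two connections, one being H.
No fragment in the molecule satisfies every constraint, giving 0 matches.

0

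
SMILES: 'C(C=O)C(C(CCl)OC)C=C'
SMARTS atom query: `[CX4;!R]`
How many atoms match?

5

Check the 11 heavy atoms by environment: 5× C (X4, acyclic) → match; 3× C (X3, acyclic) → no; 1× Cl (X1, acyclic) → no; 1× O (X1, acyclic) → no; 1× O (X2, acyclic) → no.
That gives 5 matching atoms.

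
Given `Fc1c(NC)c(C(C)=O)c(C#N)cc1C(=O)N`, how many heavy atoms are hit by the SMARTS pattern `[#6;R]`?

6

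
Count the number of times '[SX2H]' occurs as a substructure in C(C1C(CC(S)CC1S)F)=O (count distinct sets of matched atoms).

2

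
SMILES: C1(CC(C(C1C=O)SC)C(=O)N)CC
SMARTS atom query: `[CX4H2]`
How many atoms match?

2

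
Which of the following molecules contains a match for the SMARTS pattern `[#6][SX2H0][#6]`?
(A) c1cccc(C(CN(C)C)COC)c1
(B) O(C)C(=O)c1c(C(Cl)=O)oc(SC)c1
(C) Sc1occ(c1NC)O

[#6][SX2H0][#6] describes an aliphatic sulfur bridging two carbons with no H on the sulfur (a thioether).
(A) has a methoxy ether (-OCH3) but the bridging atom is O, not S.
(B) contains a methylthio ether (-SCH3), which satisfies every atom and bond constraint.
(C) has a thiol (-SH) but the sulfur has H1, not H0 bridging two carbons.
So the answer is (B).

B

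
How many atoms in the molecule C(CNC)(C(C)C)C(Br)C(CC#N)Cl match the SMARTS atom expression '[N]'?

2

The query [N] means: uppercase N matches aliphatic (non-aromatic) nitrogen only.
Check the 14 heavy atoms by environment: 10× C → no; 1× Cl → no; 1× Br → no; 2× N → match.
That gives 2 matching atoms.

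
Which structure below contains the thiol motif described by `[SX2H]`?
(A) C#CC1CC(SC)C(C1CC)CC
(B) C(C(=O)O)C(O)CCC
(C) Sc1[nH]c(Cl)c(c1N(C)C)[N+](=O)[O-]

[SX2H] describes an aliphatic sulfur with two connections, one being H (a thiol).
(A) has a methylthio ether (-SCH3) but the sulfur has H0 (bonded to two carbons), not H1.
(B) has a hydroxyl group (-OH) but it is an -OH, not an -SH.
(C) contains a thiol (-SH), which satisfies every atom and bond constraint.
So the answer is (C).

C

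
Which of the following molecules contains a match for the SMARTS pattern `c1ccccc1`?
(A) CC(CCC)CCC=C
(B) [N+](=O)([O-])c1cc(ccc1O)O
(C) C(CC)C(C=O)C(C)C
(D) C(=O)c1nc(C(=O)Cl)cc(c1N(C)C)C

c1ccccc1 describes six aromatic carbons in a ring (a benzene ring).
(A) has a methyl group (-CH3) but no six-membered all-carbon aromatic ring is present.
(B) contains the required atom environment, so the pattern matches.
(C) has a methyl group (-CH3) but no six-membered all-carbon aromatic ring is present.
(D) has a methyl group (-CH3) but no six-membered all-carbon aromatic ring is present.
So the answer is (B).

B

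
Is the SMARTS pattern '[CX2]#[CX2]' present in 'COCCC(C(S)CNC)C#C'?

Yes

The pattern [CX2]#[CX2] describes a carbon-carbon triple bond — an alkyne.
The molecule carries an ethynyl group (-C#CH), whose atoms satisfy every constraint of the query, so the pattern matches.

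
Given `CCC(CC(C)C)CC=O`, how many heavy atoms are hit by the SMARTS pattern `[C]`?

9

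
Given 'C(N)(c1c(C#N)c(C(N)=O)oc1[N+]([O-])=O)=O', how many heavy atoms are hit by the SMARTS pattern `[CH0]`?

Check the 16 heavy atoms by environment: 1× o (aromatic, H0) → no; 4× c (aromatic, H0) → no; 3× C (H0) → match; 3× O (H0) → no; 2× N (H2) → no; 1× N (charge +1, H0) → no; 1× O (charge -1, H0) → no; 1× N (H0) → no.
That gives 3 matching atoms.

3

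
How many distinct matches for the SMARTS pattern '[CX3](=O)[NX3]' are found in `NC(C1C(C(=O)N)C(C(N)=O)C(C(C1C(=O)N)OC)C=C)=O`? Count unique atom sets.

4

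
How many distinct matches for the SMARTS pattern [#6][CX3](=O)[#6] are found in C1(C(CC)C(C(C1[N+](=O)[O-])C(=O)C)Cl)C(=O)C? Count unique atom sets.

2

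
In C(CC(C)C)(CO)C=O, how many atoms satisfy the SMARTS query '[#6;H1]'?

3

The query [#6;H1] means: any carbon bearing exactly one hydrogen.
Check the 9 heavy atoms by environment: 2× C (H2) → no; 3× C (H1) → match; 1× O (H1) → no; 1× O (H0) → no; 2× C (H3) → no.
That gives 3 matching atoms.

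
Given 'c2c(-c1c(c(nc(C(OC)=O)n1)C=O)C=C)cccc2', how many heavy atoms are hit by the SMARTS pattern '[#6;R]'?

10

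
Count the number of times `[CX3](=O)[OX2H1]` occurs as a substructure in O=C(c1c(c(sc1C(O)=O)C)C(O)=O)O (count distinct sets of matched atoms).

3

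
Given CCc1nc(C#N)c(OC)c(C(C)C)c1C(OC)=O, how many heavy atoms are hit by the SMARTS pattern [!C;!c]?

The query [!C;!c] means: neither aliphatic nor aromatic carbon — same as [!#6].
Check the 19 heavy atoms by environment: 1× n (aromatic) → match; 5× c (aromatic) → no; 9× C → no; 1× N → match; 3× O → match.
Summing the matching environments: 1 + 1 + 3 = 5 matching atoms.

5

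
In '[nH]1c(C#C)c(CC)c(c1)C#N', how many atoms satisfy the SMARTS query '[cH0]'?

The query [cH0] means: aromatic carbon with no attached hydrogen (substituted or ring-fusion).
Check the 11 heavy atoms by environment: 1× n (aromatic, H1) → no; 1× c (aromatic, H1) → no; 3× c (aromatic, H0) → match; 2× C (H0) → no; 1× N (H0) → no; 1× C (H1) → no; 1× C (H2) → no; 1× C (H3) → no.
That gives 3 matching atoms.

3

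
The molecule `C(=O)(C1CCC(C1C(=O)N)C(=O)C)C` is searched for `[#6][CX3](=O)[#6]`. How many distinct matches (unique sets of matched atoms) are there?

2

[#6][CX3](=O)[#6] is the SMARTS for a ketone: a carbonyl carbon (no H) flanked by two carbons.
The molecule carries 2 separate instances of an acetyl/ketone group (-C(=O)CH3) meeting every constraint; each maps to a distinct set of atoms, giving 2 matches.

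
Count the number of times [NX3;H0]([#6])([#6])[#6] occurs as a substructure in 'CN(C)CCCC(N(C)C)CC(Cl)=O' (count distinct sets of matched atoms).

2

[NX3;H0]([#6])([#6])[#6] is the SMARTS for a tertiary amine: a trivalent nitrogen with no H, bonded to three carbons.
The molecule carries 2 separate instances of a dimethylamino group (-N(CH3)2) meeting every constraint; each maps to a distinct set of atoms, giving 2 matches.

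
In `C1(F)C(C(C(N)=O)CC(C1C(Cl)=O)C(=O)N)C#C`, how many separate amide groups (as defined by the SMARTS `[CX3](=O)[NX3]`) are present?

2

[CX3](=O)[NX3] is the SMARTS for an amide: a carbonyl carbon bonded to a trivalent nitrogen.
The molecule carries 2 separate instances of a primary amide (-C(=O)NH2) meeting every constraint; each maps to a distinct set of atoms, giving 2 matches.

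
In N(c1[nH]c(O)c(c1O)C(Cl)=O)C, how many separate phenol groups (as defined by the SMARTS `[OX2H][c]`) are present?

2

[OX2H][c] is the SMARTS for a phenol: a hydroxyl oxygen attached to an aromatic carbon.
The molecule carries 2 separate instances of a hydroxyl group (-OH) meeting every constraint; each maps to a distinct set of atoms, giving 2 matches.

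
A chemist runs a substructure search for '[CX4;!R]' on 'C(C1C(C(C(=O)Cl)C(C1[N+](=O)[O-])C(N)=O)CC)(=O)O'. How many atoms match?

2

The query [CX4;!R] means: aliphatic carbon with four total connections, not in a ring.
Check the 19 heavy atoms by environment: 5× C (X4, in 5-ring) → no; 3× C (X3, acyclic) → no; 4× O (X1, acyclic) → no; 1× O (X2, acyclic) → no; 1× N (charge +1, X3, acyclic) → no; 1× O (charge -1, X1, acyclic) → no; 1× Cl (X1, acyclic) → no; 1× N (X3, acyclic) → no; 2× C (X4, acyclic) → match.
That gives 2 matching atoms.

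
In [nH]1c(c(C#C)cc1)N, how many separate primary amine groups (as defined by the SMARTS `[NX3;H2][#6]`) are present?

1

[NX3;H2][#6] is the SMARTS for a primary amine: a trivalent nitrogen with two H attached to carbon.
Exactly one fragment in the molecule meets all constraints, giving 1 match.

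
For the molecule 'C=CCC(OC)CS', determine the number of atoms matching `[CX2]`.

The query [CX2] means: C with X2: aliphatic carbon with exactly 2 total connections.
Check the 8 heavy atoms by environment: 4× C (X4) → no; 1× O (X2) → no; 2× C (X3) → no; 1× S (X2) → no.
No environment satisfies the query, so 0 matching atoms.

0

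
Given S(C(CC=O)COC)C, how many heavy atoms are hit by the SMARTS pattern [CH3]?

Check the 9 heavy atoms by environment: 2× C (H2) → no; 2× C (H1) → no; 2× O (H0) → no; 2× C (H3) → match; 1× S (H0) → no.
That gives 2 matching atoms.

2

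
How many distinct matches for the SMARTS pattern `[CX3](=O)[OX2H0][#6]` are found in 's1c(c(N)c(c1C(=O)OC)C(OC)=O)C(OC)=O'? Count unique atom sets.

3

[CX3](=O)[OX2H0][#6] is the SMARTS for an ester: a carbonyl carbon bonded to an oxygen that is itself bonded to carbon (no H on that O).
The molecule carries 3 separate instances of a methyl-ester group (-C(=O)OCH3) meeting every constraint; each maps to a distinct set of atoms, giving 3 matches.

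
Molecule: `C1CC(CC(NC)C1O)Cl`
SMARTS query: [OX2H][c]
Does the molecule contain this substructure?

No

The pattern [OX2H][c] describes a hydroxyl oxygen attached to an aromatic carbon — a phenol.
The closest candidate here is a hydroxyl group (-OH), but the -OH is on an aliphatic carbon, not an aromatic c. No other fragment satisfies the full query, so there is no match.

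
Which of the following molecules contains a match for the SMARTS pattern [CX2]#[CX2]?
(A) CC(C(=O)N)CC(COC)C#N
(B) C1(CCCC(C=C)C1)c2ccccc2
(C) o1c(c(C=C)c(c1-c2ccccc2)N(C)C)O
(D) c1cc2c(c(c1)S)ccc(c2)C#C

D

[CX2]#[CX2] describes a carbon-carbon triple bond (an alkyne).
(A) has a nitrile (-C#N) but the triple bond is C#N, not C#C.
(B) has a vinyl group (-CH=CH2) but the C=C is a double bond; both carbons are CX3, not CX2.
(C) has a vinyl group (-CH=CH2) but the C=C is a double bond; both carbons are CX3, not CX2.
(D) contains an ethynyl group (-C#CH), which satisfies every atom and bond constraint.
So the answer is (D).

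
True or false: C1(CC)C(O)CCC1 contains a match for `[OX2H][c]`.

False

The pattern [OX2H][c] describes a hydroxyl oxygen attached to an aromatic carbon — a phenol.
The closest candidate here is a hydroxyl group (-OH), but the -OH is on an aliphatic carbon, not an aromatic c. No other fragment satisfies the full query, so there is no match.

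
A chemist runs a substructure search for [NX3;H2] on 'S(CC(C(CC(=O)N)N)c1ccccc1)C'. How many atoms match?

2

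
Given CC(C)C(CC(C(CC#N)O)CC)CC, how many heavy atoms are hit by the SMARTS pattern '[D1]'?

6

Check the 15 heavy atoms by environment: 5× C (D2) → no; 4× C (D3) → no; 4× C (D1) → match; 1× N (D1) → match; 1× O (D1) → match.
Summing the matching environments: 4 + 1 + 1 = 6 matching atoms.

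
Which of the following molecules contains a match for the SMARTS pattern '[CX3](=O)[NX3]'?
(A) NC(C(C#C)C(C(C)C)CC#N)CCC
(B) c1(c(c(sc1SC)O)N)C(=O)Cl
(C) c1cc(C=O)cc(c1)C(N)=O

[CX3](=O)[NX3] describes a carbonyl carbon bonded to a trivalent nitrogen (an amide).
(A) has a primary amino group (-NH2) but the -NH2 is not attached to a carbonyl carbon.
(B) has a primary amino group (-NH2) but the -NH2 is not attached to a carbonyl carbon.
(C) contains a primary amide (-C(=O)NH2), which satisfies every atom and bond constraint.
So the answer is (C).

C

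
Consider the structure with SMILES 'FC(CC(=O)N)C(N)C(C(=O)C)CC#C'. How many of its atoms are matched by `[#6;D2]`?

Check the 15 heavy atoms by environment: 3× C (D2) → match; 5× C (D3) → no; 2× O (D1) → no; 2× N (D1) → no; 2× C (D1) → no; 1× F (D1) → no.
That gives 3 matching atoms.

3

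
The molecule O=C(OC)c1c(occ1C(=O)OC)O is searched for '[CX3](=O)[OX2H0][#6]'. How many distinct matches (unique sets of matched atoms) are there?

2

[CX3](=O)[OX2H0][#6] is the SMARTS for an ester: a carbonyl carbon bonded to an oxygen that is itself bonded to carbon (no H on that O).
The molecule carries 2 separate instances of a methyl-ester group (-C(=O)OCH3) meeting every constraint; each maps to a distinct set of atoms, giving 2 matches.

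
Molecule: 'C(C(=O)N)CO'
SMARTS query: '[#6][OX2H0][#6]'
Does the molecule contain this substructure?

No

The pattern [#6][OX2H0][#6] describes an aliphatic oxygen bridging two carbons with no H on the oxygen — an ether.
The closest candidate here is a hydroxyl group (-OH), but the oxygen has H1, not H0 bridging two carbons. No other fragment satisfies the full query, so there is no match.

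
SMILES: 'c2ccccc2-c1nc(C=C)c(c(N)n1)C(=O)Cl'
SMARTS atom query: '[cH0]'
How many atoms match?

The query [cH0] means: aromatic carbon with no attached hydrogen (substituted or ring-fusion).
Check the 18 heavy atoms by environment: 2× n (aromatic, H0) → no; 5× c (aromatic, H0) → match; 5× c (aromatic, H1) → no; 1× C (H1) → no; 1× C (H2) → no; 1× N (H2) → no; 1× C (H0) → no; 1× O (H0) → no; 1× Cl (H0) → no.
That gives 5 matching atoms.

5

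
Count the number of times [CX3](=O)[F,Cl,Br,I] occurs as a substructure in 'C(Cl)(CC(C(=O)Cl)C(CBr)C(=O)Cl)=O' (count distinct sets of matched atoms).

[CX3](=O)[F,Cl,Br,I] is the SMARTS for an acyl halide: a carbonyl carbon bonded to a halogen.
The molecule carries 3 separate instances of an acyl chloride (-C(=O)Cl) meeting every constraint; each maps to a distinct set of atoms, giving 3 matches.

3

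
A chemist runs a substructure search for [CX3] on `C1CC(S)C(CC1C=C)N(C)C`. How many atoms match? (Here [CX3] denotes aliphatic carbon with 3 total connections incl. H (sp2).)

2

Check the 12 heavy atoms by environment: 8× C (X4) → no; 1× S (X2) → no; 1× N (X3) → no; 2× C (X3) → match.
That gives 2 matching atoms.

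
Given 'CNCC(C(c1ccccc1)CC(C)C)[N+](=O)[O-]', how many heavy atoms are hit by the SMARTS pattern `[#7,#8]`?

The query [#7,#8] means: nitrogen or oxygen (comma = OR).
Check the 18 heavy atoms by environment: 8× C → no; 6× c (aromatic) → no; 1× N (charge +1) → match; 1× O (charge -1) → match; 1× O → match; 1× N → match.
Summing the matching environments: 1 + 1 + 1 + 1 = 4 matching atoms.

4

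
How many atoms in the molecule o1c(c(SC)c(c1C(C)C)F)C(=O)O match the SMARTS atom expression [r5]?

5

The query [r5] means: r5 matches atoms in a five-membered ring.
Check the 14 heavy atoms by environment: 1× o (aromatic, in 5-ring) → match; 4× c (aromatic, in 5-ring) → match; 5× C (acyclic) → no; 2× O (acyclic) → no; 1× S (acyclic) → no; 1× F (acyclic) → no.
Summing the matching environments: 1 + 4 = 5 matching atoms.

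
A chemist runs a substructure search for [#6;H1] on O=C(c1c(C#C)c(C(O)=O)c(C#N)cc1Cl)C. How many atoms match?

Check the 17 heavy atoms by environment: 5× c (aromatic, H0) → no; 1× c (aromatic, H1) → match; 4× C (H0) → no; 2× O (H0) → no; 1× O (H1) → no; 1× N (H0) → no; 1× C (H3) → no; 1× Cl (H0) → no; 1× C (H1) → match.
Summing the matching environments: 1 + 1 = 2 matching atoms.

2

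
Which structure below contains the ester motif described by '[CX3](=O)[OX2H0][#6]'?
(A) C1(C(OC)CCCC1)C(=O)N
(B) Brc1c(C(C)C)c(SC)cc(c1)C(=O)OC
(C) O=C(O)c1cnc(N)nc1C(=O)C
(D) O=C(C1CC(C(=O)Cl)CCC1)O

B

[CX3](=O)[OX2H0][#6] describes a carbonyl carbon bonded to an oxygen that is itself bonded to carbon (no H on that O) (an ester).
(A) has a primary amide (-C(=O)NH2) but the carbonyl is bonded to N, not to an O-C linkage.
(B) contains a methyl-ester group (-C(=O)OCH3), which satisfies every atom and bond constraint.
(C) has a carboxylic acid group (-C(=O)OH) but the singly-bonded O carries H (OX2H1, not H0).
(D) has a carboxylic acid group (-C(=O)OH) but the singly-bonded O carries H (OX2H1, not H0).
So the answer is (B).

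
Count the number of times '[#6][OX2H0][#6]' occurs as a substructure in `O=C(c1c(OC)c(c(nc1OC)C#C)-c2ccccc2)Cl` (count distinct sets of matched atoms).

2

[#6][OX2H0][#6] is the SMARTS for an ether: an aliphatic oxygen bridging two carbons with no H on the oxygen.
The molecule carries 2 separate instances of a methoxy ether (-OCH3) meeting every constraint; each maps to a distinct set of atoms, giving 2 matches.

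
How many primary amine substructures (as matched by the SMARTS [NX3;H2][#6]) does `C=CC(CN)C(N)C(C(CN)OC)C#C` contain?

[NX3;H2][#6] is the SMARTS for a primary amine: a trivalent nitrogen with two H attached to carbon.
The molecule carries 3 separate instances of a primary amino group (-NH2) meeting every constraint; each maps to a distinct set of atoms, giving 3 matches.

3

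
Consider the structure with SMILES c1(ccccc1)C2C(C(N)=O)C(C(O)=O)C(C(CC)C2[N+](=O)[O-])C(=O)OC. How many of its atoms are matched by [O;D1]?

6

The query [O;D1] means: aliphatic oxygen bonded to exactly one heavy atom.
Check the 27 heavy atoms by environment: 9× C (D3) → no; 5× O (D1) → match; 1× N (D1) → no; 1× C (D2) → no; 2× C (D1) → no; 1× c (aromatic, D3) → no; 5× c (aromatic, D2) → no; 1× O (D2) → no; 1× N (charge +1, D3) → no; 1× O (charge -1, D1) → match.
Summing the matching environments: 5 + 1 = 6 matching atoms.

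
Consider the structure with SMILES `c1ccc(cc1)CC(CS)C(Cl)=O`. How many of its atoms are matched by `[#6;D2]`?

7

Check the 13 heavy atoms by environment: 2× C (D2) → match; 2× C (D3) → no; 1× c (aromatic, D3) → no; 5× c (aromatic, D2) → match; 1× S (D1) → no; 1× O (D1) → no; 1× Cl (D1) → no.
Summing the matching environments: 2 + 5 = 7 matching atoms.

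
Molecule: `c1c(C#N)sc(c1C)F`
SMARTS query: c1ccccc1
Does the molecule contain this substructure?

No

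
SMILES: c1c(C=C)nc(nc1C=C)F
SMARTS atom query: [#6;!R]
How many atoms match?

Check the 11 heavy atoms by environment: 2× n (aromatic, in 6-ring) → no; 4× c (aromatic, in 6-ring) → no; 1× F (acyclic) → no; 4× C (acyclic) → match.
That gives 4 matching atoms.

4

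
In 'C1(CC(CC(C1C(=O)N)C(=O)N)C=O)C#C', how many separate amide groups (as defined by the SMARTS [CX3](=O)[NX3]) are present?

2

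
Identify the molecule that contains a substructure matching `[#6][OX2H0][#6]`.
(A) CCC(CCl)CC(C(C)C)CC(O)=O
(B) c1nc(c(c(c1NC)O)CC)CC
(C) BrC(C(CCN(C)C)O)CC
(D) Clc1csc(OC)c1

[#6][OX2H0][#6] describes an aliphatic oxygen bridging two carbons with no H on the oxygen (an ether).
(A) has a carboxylic acid group (-C(=O)OH) but the -OH oxygen has H1; the =O is OX1, not OX2.
(B) has a hydroxyl group (-OH) but the oxygen has H1, not H0 bridging two carbons.
(C) has a hydroxyl group (-OH) but the oxygen has H1, not H0 bridging two carbons.
(D) contains a methoxy ether (-OCH3), which satisfies every atom and bond constraint.
So the answer is (D).

D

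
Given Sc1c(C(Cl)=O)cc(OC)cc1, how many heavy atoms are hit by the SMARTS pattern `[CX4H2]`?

Check the 12 heavy atoms by environment: 3× c (aromatic, H0, X3) → no; 3× c (aromatic, H1, X3) → no; 1× C (H0, X3) → no; 1× O (H0, X1) → no; 1× Cl (H0, X1) → no; 1× O (H0, X2) → no; 1× C (H3, X4) → no; 1× S (H1, X2) → no.
No environment satisfies the query, so 0 matching atoms.

0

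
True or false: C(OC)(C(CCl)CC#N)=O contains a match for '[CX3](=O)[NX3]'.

False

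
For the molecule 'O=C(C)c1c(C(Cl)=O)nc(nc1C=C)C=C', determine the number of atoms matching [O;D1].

The query [O;D1] means: aliphatic oxygen bonded to exactly one heavy atom.
Check the 16 heavy atoms by environment: 2× n (aromatic, D2) → no; 4× c (aromatic, D3) → no; 2× C (D3) → no; 2× O (D1) → match; 1× Cl (D1) → no; 3× C (D1) → no; 2× C (D2) → no.
That gives 2 matching atoms.

2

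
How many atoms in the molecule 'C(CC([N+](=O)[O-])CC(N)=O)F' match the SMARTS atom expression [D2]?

The query [D2] means: atom with exactly two heavy-atom neighbours.
Check the 11 heavy atoms by environment: 3× C (D2) → match; 2× C (D3) → no; 2× O (D1) → no; 1× N (D1) → no; 1× F (D1) → no; 1× N (charge +1, D3) → no; 1× O (charge -1, D1) → no.
That gives 3 matching atoms.

3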